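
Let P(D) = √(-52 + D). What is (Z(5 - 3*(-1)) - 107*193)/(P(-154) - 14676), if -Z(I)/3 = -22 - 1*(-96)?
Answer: 153166074/107692591 + 20873*I*√206/215385182 ≈ 1.4223 + 0.0013909*I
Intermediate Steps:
Z(I) = -222 (Z(I) = -3*(-22 - 1*(-96)) = -3*(-22 + 96) = -3*74 = -222)
(Z(5 - 3*(-1)) - 107*193)/(P(-154) - 14676) = (-222 - 107*193)/(√(-52 - 154) - 14676) = (-222 - 20651)/(√(-206) - 14676) = -20873/(I*√206 - 14676) = -20873/(-14676 + I*√206)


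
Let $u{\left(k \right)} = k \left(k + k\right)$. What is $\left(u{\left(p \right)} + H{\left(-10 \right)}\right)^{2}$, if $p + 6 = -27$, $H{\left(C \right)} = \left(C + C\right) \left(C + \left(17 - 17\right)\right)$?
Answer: $5654884$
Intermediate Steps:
$H{\left(C \right)} = 2 C^{2}$ ($H{\left(C \right)} = 2 C \left(C + 0\right) = 2 C C = 2 C^{2}$)
$p = -33$ ($p = -6 - 27 = -33$)
$u{\left(k \right)} = 2 k^{2}$ ($u{\left(k \right)} = k 2 k = 2 k^{2}$)
$\left(u{\left(p \right)} + H{\left(-10 \right)}\right)^{2} = \left(2 \left(-33\right)^{2} + 2 \left(-10\right)^{2}\right)^{2} = \left(2 \cdot 1089 + 2 \cdot 100\right)^{2} = \left(2178 + 200\right)^{2} = 2378^{2} = 5654884$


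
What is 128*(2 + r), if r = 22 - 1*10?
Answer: 1792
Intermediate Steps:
r = 12 (r = 22 - 10 = 12)
128*(2 + r) = 128*(2 + 12) = 128*14 = 1792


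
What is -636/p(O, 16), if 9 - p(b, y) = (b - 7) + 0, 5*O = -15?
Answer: -636/19 ≈ -33.474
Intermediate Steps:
O = -3 (O = (1/5)*(-15) = -3)
p(b, y) = 16 - b (p(b, y) = 9 - ((b - 7) + 0) = 9 - ((-7 + b) + 0) = 9 - (-7 + b) = 9 + (7 - b) = 16 - b)
-636/p(O, 16) = -636/(16 - 1*(-3)) = -636/(16 + 3) = -636/19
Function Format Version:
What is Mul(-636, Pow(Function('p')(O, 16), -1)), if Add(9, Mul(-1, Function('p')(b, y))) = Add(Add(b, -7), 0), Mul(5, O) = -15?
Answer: Rational(-636, 19) ≈ -33.474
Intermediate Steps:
O = -3 (O = Mul(Rational(1, 5), -15) = -3)
Function('p')(b, y) = Add(16, Mul(-1, b)) (Function('p')(b, y) = Add(9, Mul(-1, Add(Add(b, -7), 0))) = Add(9, Mul(-1, Add(Add(-7, b), 0))) = Add(9, Mul(-1, Add(-7, b))) = Add(9, Add(7, Mul(-1, b))) = Add(16, Mul(-1, b)))
Mul(-636, Pow(Function('p')(O, 16), -1)) = Mul(-636, Pow(Add(16, Mul(-1, -3)), -1)) = Mul(-636, Pow(Add(16, 3), -1)) = Mul(-636, Pow(19, -1)) = Mul(-636, Rational(1, 19)) = Rational(-636, 19)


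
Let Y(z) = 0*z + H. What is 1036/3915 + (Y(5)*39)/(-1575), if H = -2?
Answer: 43046/137025 ≈ 0.31415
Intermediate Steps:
Y(z) = -2 (Y(z) = 0*z - 2 = 0 - 2 = -2)
1036/3915 + (Y(5)*39)/(-1575) = 1036/3915 - 2*39/(-1575) = 1036*(1/3915) - 78*(-1/1575) = 1036/3915 + 26/525 = 43046/137025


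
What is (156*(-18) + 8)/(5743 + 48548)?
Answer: -2800/54291 ≈ -0.051574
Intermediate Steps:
(156*(-18) + 8)/(5743 + 48548) = (-2808 + 8)/54291 = -2800*1/54291 = -2800/54291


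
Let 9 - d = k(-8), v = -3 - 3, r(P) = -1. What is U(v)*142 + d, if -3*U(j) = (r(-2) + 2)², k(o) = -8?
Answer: -91/3 ≈ -30.333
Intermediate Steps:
v = -6
d = 17 (d = 9 - 1*(-8) = 9 + 8 = 17)
U(j) = -⅓ (U(j) = -(-1 + 2)²/3 = -⅓*1² = -⅓*1 = -⅓)
U(v)*142 + d = -⅓*142 + 17 = -142/3 + 17 = -91/3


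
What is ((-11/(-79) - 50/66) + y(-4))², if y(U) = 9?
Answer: 477466201/6796449 ≈ 70.252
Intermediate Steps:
((-11/(-79) - 50/66) + y(-4))² = ((-11/(-79) - 50/66) + 9)² = ((-11*(-1/79) - 50*1/66) + 9)² = ((11/79 - 25/33) + 9)² = (-1612/2607 + 9)² = (21851/2607)² = 477466201/6796449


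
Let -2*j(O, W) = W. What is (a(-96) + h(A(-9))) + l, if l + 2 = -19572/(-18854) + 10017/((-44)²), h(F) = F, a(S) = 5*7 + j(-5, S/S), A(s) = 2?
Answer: 67547649/1659152 ≈ 40.712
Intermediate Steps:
j(O, W) = -W/2
a(S) = 69/2 (a(S) = 5*7 - S/(2*S) = 35 - ½*1 = 35 - ½ = 69/2)
l = 6988601/1659152 (l = -2 + (-19572/(-18854) + 10017/((-44)²)) = -2 + (-19572*(-1/18854) + 10017/1936) = -2 + (9786/9427 + 10017*(1/1936)) = -2 + (9786/9427 + 10017/1936) = -2 + 10306905/1659152 = 6988601/1659152 ≈ 4.2122)
(a(-96) + h(A(-9))) + l = (69/2 + 2) + 6988601/1659152 = 73/2 + 6988601/1659152 = 67547649/1659152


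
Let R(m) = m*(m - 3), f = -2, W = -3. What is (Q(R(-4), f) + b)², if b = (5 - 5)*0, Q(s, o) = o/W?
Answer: 4/9 ≈ 0.44444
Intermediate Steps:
R(m) = m*(-3 + m)
Q(s, o) = -o/3 (Q(s, o) = o/(-3) = o*(-⅓) = -o/3)
b = 0 (b = 0*0 = 0)
(Q(R(-4), f) + b)² = (-⅓*(-2) + 0)² = (⅔ + 0)² = (⅔)² = 4/9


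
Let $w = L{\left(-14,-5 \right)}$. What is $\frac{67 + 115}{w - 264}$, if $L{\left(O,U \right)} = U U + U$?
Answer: $- \frac{91}{122} \approx -0.7459$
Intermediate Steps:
$L{\left(O,U \right)} = U + U^{2}$ ($L{\left(O,U \right)} = U^{2} + U = U + U^{2}$)
$w = 20$ ($w = - 5 \left(1 - 5\right) = \left(-5\right) \left(-4\right) = 20$)
$\frac{67 + 115}{w - 264} = \frac{67 + 115}{20 - 264} = \frac{182}{-244} = 182 \left(- \frac{1}{244}\right) = - \frac{91}{122}$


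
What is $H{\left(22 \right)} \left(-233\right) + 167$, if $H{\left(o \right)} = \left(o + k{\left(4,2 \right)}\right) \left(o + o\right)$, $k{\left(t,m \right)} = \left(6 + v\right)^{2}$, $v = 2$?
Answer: $-881505$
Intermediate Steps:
$k{\left(t,m \right)} = 64$ ($k{\left(t,m \right)} = \left(6 + 2\right)^{2} = 8^{2} = 64$)
$H{\left(o \right)} = 2 o \left(64 + o\right)$ ($H{\left(o \right)} = \left(o + 64\right) \left(o + o\right) = \left(64 + o\right) 2 o = 2 o \left(64 + o\right)$)
$H{\left(22 \right)} \left(-233\right) + 167 = 2 \cdot 22 \left(64 + 22\right) \left(-233\right) + 167 = 2 \cdot 22 \cdot 86 \left(-233\right) + 167 = 3784 \left(-233\right) + 167 = -881672 + 167 = -881505$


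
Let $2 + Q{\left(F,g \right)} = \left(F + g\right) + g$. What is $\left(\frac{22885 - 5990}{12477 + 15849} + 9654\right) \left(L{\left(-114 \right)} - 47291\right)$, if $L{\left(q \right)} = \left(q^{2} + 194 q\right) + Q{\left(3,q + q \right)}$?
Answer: $- \frac{7775745922867}{14163} \approx -5.4902 \cdot 10^{8}$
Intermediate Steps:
$Q{\left(F,g \right)} = -2 + F + 2 g$ ($Q{\left(F,g \right)} = -2 + \left(\left(F + g\right) + g\right) = -2 + \left(F + 2 g\right) = -2 + F + 2 g$)
$L{\left(q \right)} = 1 + q^{2} + 198 q$ ($L{\left(q \right)} = \left(q^{2} + 194 q\right) + \left(-2 + 3 + 2 \left(q + q\right)\right) = \left(q^{2} + 194 q\right) + \left(-2 + 3 + 2 \cdot 2 q\right) = \left(q^{2} + 194 q\right) + \left(-2 + 3 + 4 q\right) = \left(q^{2} + 194 q\right) + \left(1 + 4 q\right) = 1 + q^{2} + 198 q$)
$\left(\frac{22885 - 5990}{12477 + 15849} + 9654\right) \left(L{\left(-114 \right)} - 47291\right) = \left(\frac{22885 - 5990}{12477 + 15849} + 9654\right) \left(\left(1 + \left(-114\right)^{2} + 198 \left(-114\right)\right) - 47291\right) = \left(\frac{16895}{28326} + 9654\right) \left(\left(1 + 12996 - 22572\right) - 47291\right) = \left(16895 \cdot \frac{1}{28326} + 9654\right) \left(-9575 - 47291\right) = \left(\frac{16895}{28326} + 9654\right) \left(-56866\right) = \frac{273476099}{28326} \left(-56866\right) = - \frac{7775745922867}{14163}$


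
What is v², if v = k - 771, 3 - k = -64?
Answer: 495616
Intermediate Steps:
k = 67 (k = 3 - 1*(-64) = 3 + 64 = 67)
v = -704 (v = 67 - 771 = -704)
v² = (-704)² = 495616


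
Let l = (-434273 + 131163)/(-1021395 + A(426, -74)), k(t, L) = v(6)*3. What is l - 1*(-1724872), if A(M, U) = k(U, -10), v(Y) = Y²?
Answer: 1761589653374/1021287 ≈ 1.7249e+6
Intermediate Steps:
k(t, L) = 108 (k(t, L) = 6²*3 = 36*3 = 108)
A(M, U) = 108
l = 303110/1021287 (l = (-434273 + 131163)/(-1021395 + 108) = -303110/(-1021287) = -303110*(-1/1021287) = 303110/1021287 ≈ 0.29679)
l - 1*(-1724872) = 303110/1021287 - 1*(-1724872) = 303110/1021287 + 1724872 = 1761589653374/1021287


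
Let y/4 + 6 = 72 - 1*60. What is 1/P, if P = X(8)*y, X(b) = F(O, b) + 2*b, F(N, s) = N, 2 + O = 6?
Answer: 1/480 ≈ 0.0020833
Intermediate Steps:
O = 4 (O = -2 + 6 = 4)
y = 24 (y = -24 + 4*(72 - 1*60) = -24 + 4*(72 - 60) = -24 + 4*12 = -24 + 48 = 24)
X(b) = 4 + 2*b
P = 480 (P = (4 + 2*8)*24 = (4 + 16)*24 = 20*24 = 480)
1/P = 1/480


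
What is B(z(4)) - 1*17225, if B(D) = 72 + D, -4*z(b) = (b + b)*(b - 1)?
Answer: -17159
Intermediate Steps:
z(b) = -b*(-1 + b)/2 (z(b) = -(b + b)*(b - 1)/4 = -2*b*(-1 + b)/4 = -b*(-1 + b)/2)
B(z(4)) - 1*17225 = (72 + (½)*4*(1 - 1*4)) - 1*17225 = (72 + (½)*4*(1 - 4)) - 17225 = (72 + (½)*4*(-3)) - 17225 = (72 - 6) - 17225 = 66 - 17225 = -17159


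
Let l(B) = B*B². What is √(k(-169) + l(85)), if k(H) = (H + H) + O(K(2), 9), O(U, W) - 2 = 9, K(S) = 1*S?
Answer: √613798 ≈ 783.45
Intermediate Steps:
K(S) = S
O(U, W) = 11 (O(U, W) = 2 + 9 = 11)
k(H) = 11 + 2*H (k(H) = (H + H) + 11 = 2*H + 11 = 11 + 2*H)
l(B) = B³
√(k(-169) + l(85)) = √((11 + 2*(-169)) + 85³) = √((11 - 338) + 614125) = √(-327 + 614125) = √613798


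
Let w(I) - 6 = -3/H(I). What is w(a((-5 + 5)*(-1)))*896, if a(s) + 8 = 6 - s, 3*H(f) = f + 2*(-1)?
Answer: 7392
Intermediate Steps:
H(f) = -⅔ + f/3 (H(f) = (f + 2*(-1))/3 = (f - 2)/3 = (-2 + f)/3 = -⅔ + f/3)
a(s) = -2 - s (a(s) = -8 + (6 - s) = -2 - s)
w(I) = 6 - 3/(-⅔ + I/3)
w(a((-5 + 5)*(-1)))*896 = (3*(-7 + 2*(-2 - (-5 + 5)*(-1)))/(-2 + (-2 - (-5 + 5)*(-1))))*896 = (3*(-7 + 2*(-2 - 0*(-1)))/(-2 + (-2 - 0*(-1))))*896 = (3*(-7 + 2*(-2 - 1*0))/(-2 + (-2 - 1*0)))*896 = (3*(-7 + 2*(-2 + 0))/(-2 + (-2 + 0)))*896 = (3*(-7 + 2*(-2))/(-2 - 2))*896 = (3*(-7 - 4)/(-4))*896 = (3*(-¼)*(-11))*896 = (33/4)*896 = 7392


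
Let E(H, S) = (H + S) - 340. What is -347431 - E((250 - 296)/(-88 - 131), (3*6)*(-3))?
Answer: -76001149/219 ≈ -3.4704e+5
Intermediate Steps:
E(H, S) = -340 + H + S
-347431 - E((250 - 296)/(-88 - 131), (3*6)*(-3)) = -347431 - (-340 + (250 - 296)/(-88 - 131) + (3*6)*(-3)) = -347431 - (-340 - 46/(-219) + 18*(-3)) = -347431 - (-340 - 46*(-1/219) - 54) = -347431 - (-340 + 46/219 - 54) = -347431 - 1*(-86240/219) = -347431 + 86240/219 = -76001149/219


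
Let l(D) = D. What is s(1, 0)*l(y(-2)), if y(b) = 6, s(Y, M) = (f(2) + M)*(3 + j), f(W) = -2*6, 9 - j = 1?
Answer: -792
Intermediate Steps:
j = 8 (j = 9 - 1*1 = 9 - 1 = 8)
f(W) = -12
s(Y, M) = -132 + 11*M (s(Y, M) = (-12 + M)*(3 + 8) = (-12 + M)*11 = -132 + 11*M)
s(1, 0)*l(y(-2)) = (-132 + 11*0)*6 = (-132 + 0)*6 = -132*6 = -792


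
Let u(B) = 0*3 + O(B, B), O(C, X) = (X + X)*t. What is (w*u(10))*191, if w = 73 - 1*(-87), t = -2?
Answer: -1222400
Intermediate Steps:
O(C, X) = -4*X (O(C, X) = (X + X)*(-2) = (2*X)*(-2) = -4*X)
w = 160 (w = 73 + 87 = 160)
u(B) = -4*B (u(B) = 0*3 - 4*B = 0 - 4*B = -4*B)
(w*u(10))*191 = (160*(-4*10))*191 = (160*(-40))*191 = -6400*191 = -1222400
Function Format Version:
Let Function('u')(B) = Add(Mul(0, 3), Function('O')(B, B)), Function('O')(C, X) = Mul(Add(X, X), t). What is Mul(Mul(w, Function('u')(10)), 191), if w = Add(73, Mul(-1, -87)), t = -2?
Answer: -1222400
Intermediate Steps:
Function('O')(C, X) = Mul(-4, X) (Function('O')(C, X) = Mul(Add(X, X), -2) = Mul(Mul(2, X), -2) = Mul(-4, X))
w = 160 (w = Add(73, 87) = 160)
Function('u')(B) = Mul(-4, B) (Function('u')(B) = Add(Mul(0, 3), Mul(-4, B)) = Add(0, Mul(-4, B)) = Mul(-4, B))
Mul(Mul(w, Function('u')(10)), 191) = Mul(Mul(160, Mul(-4, 10)), 191) = Mul(Mul(160, -40), 191) = Mul(-6400, 191) = -1222400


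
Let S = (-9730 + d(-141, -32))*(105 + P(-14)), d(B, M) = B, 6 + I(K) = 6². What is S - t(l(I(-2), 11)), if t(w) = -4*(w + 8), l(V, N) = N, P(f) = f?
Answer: -898185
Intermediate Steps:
I(K) = 30 (I(K) = -6 + 6² = -6 + 36 = 30)
t(w) = -32 - 4*w (t(w) = -4*(8 + w) = -32 - 4*w)
S = -898261 (S = (-9730 - 141)*(105 - 14) = -9871*91 = -898261)
S - t(l(I(-2), 11)) = -898261 - (-32 - 4*11) = -898261 - (-32 - 44) = -898261 - 1*(-76) = -898261 + 76 = -898185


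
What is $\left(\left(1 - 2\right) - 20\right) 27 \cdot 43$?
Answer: $-24381$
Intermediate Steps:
$\left(\left(1 - 2\right) - 20\right) 27 \cdot 43 = \left(-1 - 20\right) 27 \cdot 43 = \left(-21\right) 27 \cdot 43 = \left(-567\right) 43 = -24381$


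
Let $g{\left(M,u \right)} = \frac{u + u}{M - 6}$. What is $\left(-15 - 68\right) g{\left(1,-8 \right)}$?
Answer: $- \frac{1328}{5} \approx -265.6$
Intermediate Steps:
$g{\left(M,u \right)} = \frac{2 u}{-6 + M}$
$\left(-15 - 68\right) g{\left(1,-8 \right)} = \left(-15 - 68\right) 2 \left(-8\right) \frac{1}{-6 + 1} = - 83 \cdot 2 \left(-8\right) \frac{1}{-5} = - 83 \cdot 2 \left(-8\right) \left(- \frac{1}{5}\right) = \left(-83\right) \frac{16}{5} = - \frac{1328}{5}$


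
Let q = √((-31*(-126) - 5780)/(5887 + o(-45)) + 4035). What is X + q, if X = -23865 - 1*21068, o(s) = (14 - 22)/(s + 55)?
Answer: -44933 + √3494775707165/29431 ≈ -44870.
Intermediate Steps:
o(s) = -8/(55 + s)
q = √3494775707165/29431 (q = √((-31*(-126) - 5780)/(5887 - 8/(55 - 45)) + 4035) = √((3906 - 5780)/(5887 - 8/10) + 4035) = √(-1874/(5887 - 8*⅒) + 4035) = √(-1874/(5887 - ⅘) + 4035) = √(-1874/29431/5 + 4035) = √(-1874*5/29431 + 4035) = √(-9370/29431 + 4035) = √(118744715/29431) = √3494775707165/29431 ≈ 63.519)
X = -44933 (X = -23865 - 21068 = -44933)
X + q = -44933 + √3494775707165/29431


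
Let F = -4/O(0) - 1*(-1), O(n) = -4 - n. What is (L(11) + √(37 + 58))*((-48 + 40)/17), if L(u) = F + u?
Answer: -104/17 - 8*√95/17 ≈ -10.704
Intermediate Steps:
F = 2 (F = -4/(-4 - 1*0) - 1*(-1) = -4/(-4 + 0) + 1 = -4/(-4) + 1 = -4*(-¼) + 1 = 1 + 1 = 2)
L(u) = 2 + u
(L(11) + √(37 + 58))*((-48 + 40)/17) = ((2 + 11) + √(37 + 58))*((-48 + 40)/17) = (13 + √95)*(-8*1/17) = (13 + √95)*(-8/17) = -104/17 - 8*√95/17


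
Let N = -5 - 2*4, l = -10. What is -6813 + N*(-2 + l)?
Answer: -6657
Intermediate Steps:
N = -13 (N = -5 - 8 = -13)
-6813 + N*(-2 + l) = -6813 - 13*(-2 - 10) = -6813 - 13*(-12) = -6813 + 156 = -6657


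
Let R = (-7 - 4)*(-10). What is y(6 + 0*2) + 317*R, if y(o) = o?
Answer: 34876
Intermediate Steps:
R = 110 (R = -11*(-10) = 110)
y(6 + 0*2) + 317*R = (6 + 0*2) + 317*110 = (6 + 0) + 34870 = 6 + 34870 = 34876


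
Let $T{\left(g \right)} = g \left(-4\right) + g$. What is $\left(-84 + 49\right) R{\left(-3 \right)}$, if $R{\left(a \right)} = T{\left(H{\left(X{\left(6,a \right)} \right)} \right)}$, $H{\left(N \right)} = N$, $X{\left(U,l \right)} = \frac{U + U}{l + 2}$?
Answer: $-1260$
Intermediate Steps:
$X{\left(U,l \right)} = \frac{2 U}{2 + l}$
$T{\left(g \right)} = - 3 g$ ($T{\left(g \right)} = - 4 g + g = - 3 g$)
$R{\left(a \right)} = - \frac{36}{2 + a}$ ($R{\left(a \right)} = - 3 \cdot 2 \cdot 6 \frac{1}{2 + a} = - 3 \frac{12}{2 + a} = - \frac{36}{2 + a}$)
$\left(-84 + 49\right) R{\left(-3 \right)} = \left(-84 + 49\right) \left(- \frac{36}{2 - 3}\right) = - 35 \left(- \frac{36}{-1}\right) = - 35 \left(\left(-36\right) \left(-1\right)\right) = \left(-35\right) 36 = -1260$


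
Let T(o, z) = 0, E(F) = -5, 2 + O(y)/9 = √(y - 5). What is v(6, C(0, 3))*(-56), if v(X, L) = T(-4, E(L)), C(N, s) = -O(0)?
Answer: 0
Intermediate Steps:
O(y) = -18 + 9*√(-5 + y) (O(y) = -18 + 9*√(y - 5) = -18 + 9*√(-5 + y))
C(N, s) = 18 - 9*I*√5 (C(N, s) = -(-18 + 9*√(-5 + 0)) = -(-18 + 9*√(-5)) = -(-18 + 9*(I*√5)) = -(-18 + 9*I*√5) = 18 - 9*I*√5)
v(X, L) = 0
v(6, C(0, 3))*(-56) = 0*(-56) = 0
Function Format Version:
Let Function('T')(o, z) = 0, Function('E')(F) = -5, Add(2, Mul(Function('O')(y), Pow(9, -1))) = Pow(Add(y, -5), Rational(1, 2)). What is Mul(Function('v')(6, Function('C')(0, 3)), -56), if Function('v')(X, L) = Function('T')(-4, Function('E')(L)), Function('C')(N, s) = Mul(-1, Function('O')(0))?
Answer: 0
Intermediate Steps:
Function('O')(y) = Add(-18, Mul(9, Pow(Add(-5, y), Rational(1, 2)))) (Function('O')(y) = Add(-18, Mul(9, Pow(Add(y, -5), Rational(1, 2)))) = Add(-18, Mul(9, Pow(Add(-5, y), Rational(1, 2)))))
Function('C')(N, s) = Add(18, Mul(-9, I, Pow(5, Rational(1, 2)))) (Function('C')(N, s) = Mul(-1, Add(-18, Mul(9, Pow(Add(-5, 0), Rational(1, 2))))) = Mul(-1, Add(-18, Mul(9, Pow(-5, Rational(1, 2))))) = Mul(-1, Add(-18, Mul(9, Mul(I, Pow(5, Rational(1, 2)))))) = Mul(-1, Add(-18, Mul(9, I, Pow(5, Rational(1, 2))))) = Add(18, Mul(-9, I, Pow(5, Rational(1, 2)))))
Function('v')(X, L) = 0
Mul(Function('v')(6, Function('C')(0, 3)), -56) = Mul(0, -56) = 0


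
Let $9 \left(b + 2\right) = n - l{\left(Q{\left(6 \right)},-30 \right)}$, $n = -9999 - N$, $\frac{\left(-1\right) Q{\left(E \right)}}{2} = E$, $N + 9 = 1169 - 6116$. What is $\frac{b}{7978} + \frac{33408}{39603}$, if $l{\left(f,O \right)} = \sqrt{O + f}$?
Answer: $\frac{244258937}{315952734} - \frac{i \sqrt{42}}{71802} \approx 0.77309 - 9.0259 \cdot 10^{-5} i$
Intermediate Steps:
$N = -4956$ ($N = -9 + \left(1169 - 6116\right) = -9 - 4947 = -4956$)
$Q{\left(E \right)} = - 2 E$
$n = -5043$ ($n = -9999 - -4956 = -9999 + 4956 = -5043$)
$b = - \frac{1687}{3} - \frac{i \sqrt{42}}{9}$ ($b = -2 + \frac{-5043 - \sqrt{-30 - 12}}{9} = -2 + \frac{-5043 - \sqrt{-42}}{9} = -2 + \frac{-5043 - i \sqrt{42}}{9} = -2 - \left(\frac{1681}{3} + \frac{i \sqrt{42}}{9}\right) = - \frac{1687}{3} - \frac{i \sqrt{42}}{9} \approx -562.33 - 0.72008 i$)
$\frac{b}{7978} + \frac{33408}{39603} = \frac{- \frac{1687}{3} - \frac{i \sqrt{42}}{9}}{7978} + \frac{33408}{39603} = \left(- \frac{1687}{3} - \frac{i \sqrt{42}}{9}\right) \frac{1}{7978} + 33408 \cdot \frac{1}{39603} = \left(- \frac{1687}{23934} - \frac{i \sqrt{42}}{71802}\right) + \frac{11136}{13201} = \frac{244258937}{315952734} - \frac{i \sqrt{42}}{71802}$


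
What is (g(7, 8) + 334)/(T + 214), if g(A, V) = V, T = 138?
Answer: 171/176 ≈ 0.97159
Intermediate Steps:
(g(7, 8) + 334)/(T + 214) = (8 + 334)/(138 + 214) = 342/352 = 342*(1/352) = 171/176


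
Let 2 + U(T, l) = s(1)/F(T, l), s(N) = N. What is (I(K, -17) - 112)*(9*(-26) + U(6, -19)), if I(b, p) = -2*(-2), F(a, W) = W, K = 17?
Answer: 484380/19 ≈ 25494.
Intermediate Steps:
I(b, p) = 4
U(T, l) = -2 + 1/l
(I(K, -17) - 112)*(9*(-26) + U(6, -19)) = (4 - 112)*(9*(-26) + (-2 + 1/(-19))) = -108*(-234 + (-2 - 1/19)) = -108*(-234 - 39/19) = -108*(-4485/19) = 484380/19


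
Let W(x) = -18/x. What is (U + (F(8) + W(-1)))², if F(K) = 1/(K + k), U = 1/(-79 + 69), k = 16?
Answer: 4635409/14400 ≈ 321.90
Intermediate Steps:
U = -⅒ (U = 1/(-10) = -⅒ ≈ -0.10000)
F(K) = 1/(16 + K) (F(K) = 1/(K + 16) = 1/(16 + K))
(U + (F(8) + W(-1)))² = (-⅒ + (1/(16 + 8) - 18/(-1)))² = (-⅒ + (1/24 - 18*(-1)))² = (-⅒ + (1/24 + 18))² = (-⅒ + 433/24)² = (2153/120)² = 4635409/14400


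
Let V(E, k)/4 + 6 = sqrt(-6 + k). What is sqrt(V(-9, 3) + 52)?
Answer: 2*sqrt(7 + I*sqrt(3)) ≈ 5.3312 + 0.64977*I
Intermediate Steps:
V(E, k) = -24 + 4*sqrt(-6 + k)
sqrt(V(-9, 3) + 52) = sqrt((-24 + 4*sqrt(-6 + 3)) + 52) = sqrt((-24 + 4*sqrt(-3)) + 52) = sqrt((-24 + 4*(I*sqrt(3))) + 52) = sqrt((-24 + 4*I*sqrt(3)) + 52) = sqrt(28 + 4*I*sqrt(3))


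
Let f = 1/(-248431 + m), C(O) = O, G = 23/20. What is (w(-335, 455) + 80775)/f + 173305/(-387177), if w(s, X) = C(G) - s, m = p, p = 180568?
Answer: -42623897568971573/7743540 ≈ -5.5044e+9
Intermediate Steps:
G = 23/20 (G = 23*(1/20) = 23/20 ≈ 1.1500)
m = 180568
w(s, X) = 23/20 - s
f = -1/67863 (f = 1/(-248431 + 180568) = 1/(-67863) = -1/67863 ≈ -1.4736e-5)
(w(-335, 455) + 80775)/f + 173305/(-387177) = ((23/20 - 1*(-335)) + 80775)/(-1/67863) + 173305/(-387177) = ((23/20 + 335) + 80775)*(-67863) + 173305*(-1/387177) = (6723/20 + 80775)*(-67863) - 173305/387177 = (1622223/20)*(-67863) - 173305/387177 = -110088919449/20 - 173305/387177 = -42623897568971573/7743540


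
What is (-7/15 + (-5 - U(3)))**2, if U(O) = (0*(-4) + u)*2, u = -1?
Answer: 2704/225 ≈ 12.018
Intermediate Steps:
U(O) = -2 (U(O) = (0*(-4) - 1)*2 = (0 - 1)*2 = -1*2 = -2)
(-7/15 + (-5 - U(3)))**2 = (-7/15 + (-5 - 1*(-2)))**2 = (-7*1/15 + (-5 + 2))**2 = (-7/15 - 3)**2 = (-52/15)**2 = 2704/225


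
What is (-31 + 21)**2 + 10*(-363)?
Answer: -3530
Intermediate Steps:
(-31 + 21)**2 + 10*(-363) = (-10)**2 - 3630 = 100 - 3630 = -3530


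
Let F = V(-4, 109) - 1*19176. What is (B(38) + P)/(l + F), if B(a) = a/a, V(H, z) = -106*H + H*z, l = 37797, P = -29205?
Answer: -29204/18609 ≈ -1.5693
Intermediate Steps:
B(a) = 1
F = -19188 (F = -4*(-106 + 109) - 1*19176 = -4*3 - 19176 = -12 - 19176 = -19188)
(B(38) + P)/(l + F) = (1 - 29205)/(37797 - 19188) = -29204/18609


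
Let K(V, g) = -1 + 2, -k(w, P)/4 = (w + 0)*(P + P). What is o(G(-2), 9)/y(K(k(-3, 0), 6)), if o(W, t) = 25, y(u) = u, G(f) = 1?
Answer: 25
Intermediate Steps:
k(w, P) = -8*P*w (k(w, P) = -4*(w + 0)*(P + P) = -4*w*2*P = -8*P*w)
K(V, g) = 1
o(G(-2), 9)/y(K(k(-3, 0), 6)) = 25/1 = 25*1 = 25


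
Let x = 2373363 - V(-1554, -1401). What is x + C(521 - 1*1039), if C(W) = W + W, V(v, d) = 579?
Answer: 2371748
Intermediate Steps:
C(W) = 2*W
x = 2372784 (x = 2373363 - 1*579 = 2373363 - 579 = 2372784)
x + C(521 - 1*1039) = 2372784 + 2*(521 - 1*1039) = 2372784 + 2*(521 - 1039) = 2372784 + 2*(-518) = 2372784 - 1036 = 2371748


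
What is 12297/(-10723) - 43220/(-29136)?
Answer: 26290667/78106332 ≈ 0.33660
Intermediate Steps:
12297/(-10723) - 43220/(-29136) = 12297*(-1/10723) - 43220*(-1/29136) = -12297/10723 + 10805/7284 = 26290667/78106332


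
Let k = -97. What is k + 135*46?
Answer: 6113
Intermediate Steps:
k + 135*46 = -97 + 135*46 = -97 + 6210 = 6113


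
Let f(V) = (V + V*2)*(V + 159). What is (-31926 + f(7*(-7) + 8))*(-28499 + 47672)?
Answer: -890394120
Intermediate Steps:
f(V) = 3*V*(159 + V) (f(V) = (V + 2*V)*(159 + V) = (3*V)*(159 + V) = 3*V*(159 + V))
(-31926 + f(7*(-7) + 8))*(-28499 + 47672) = (-31926 + 3*(7*(-7) + 8)*(159 + (7*(-7) + 8)))*(-28499 + 47672) = (-31926 + 3*(-49 + 8)*(159 + (-49 + 8)))*19173 = (-31926 + 3*(-41)*(159 - 41))*19173 = (-31926 + 3*(-41)*118)*19173 = (-31926 - 14514)*19173 = -46440*19173 = -890394120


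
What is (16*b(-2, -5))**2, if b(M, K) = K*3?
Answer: 57600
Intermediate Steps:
b(M, K) = 3*K
(16*b(-2, -5))**2 = (16*(3*(-5)))**2 = (16*(-15))**2 = (-240)**2 = 57600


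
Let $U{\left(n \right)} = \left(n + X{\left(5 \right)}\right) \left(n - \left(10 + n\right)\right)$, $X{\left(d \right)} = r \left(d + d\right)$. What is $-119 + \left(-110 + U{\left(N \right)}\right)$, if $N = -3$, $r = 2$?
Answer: $-399$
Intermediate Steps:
$X{\left(d \right)} = 4 d$ ($X{\left(d \right)} = 2 \left(d + d\right) = 2 \cdot 2 d = 4 d$)
$U{\left(n \right)} = -200 - 10 n$ ($U{\left(n \right)} = \left(n + 4 \cdot 5\right) \left(n - \left(10 + n\right)\right) = \left(n + 20\right) \left(-10\right) = \left(20 + n\right) \left(-10\right) = -200 - 10 n$)
$-119 + \left(-110 + U{\left(N \right)}\right) = -119 - 280 = -399$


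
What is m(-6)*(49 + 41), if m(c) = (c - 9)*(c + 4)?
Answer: 2700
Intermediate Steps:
m(c) = (-9 + c)*(4 + c)
m(-6)*(49 + 41) = (-36 + (-6)**2 - 5*(-6))*(49 + 41) = (-36 + 36 + 30)*90 = 30*90 = 2700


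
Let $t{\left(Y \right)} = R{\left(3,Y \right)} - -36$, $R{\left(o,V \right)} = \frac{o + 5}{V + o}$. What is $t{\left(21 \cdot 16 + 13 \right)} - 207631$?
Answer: $- \frac{9134179}{44} \approx -2.076 \cdot 10^{5}$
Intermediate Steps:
$R{\left(o,V \right)} = \frac{5 + o}{V + o}$
$t{\left(Y \right)} = 36 + \frac{8}{3 + Y}$ ($t{\left(Y \right)} = \frac{5 + 3}{Y + 3} - -36 = \frac{1}{3 + Y} 8 + 36 = \frac{8}{3 + Y} + 36 = 36 + \frac{8}{3 + Y}$)
$t{\left(21 \cdot 16 + 13 \right)} - 207631 = \frac{4 \left(29 + 9 \left(21 \cdot 16 + 13\right)\right)}{3 + \left(21 \cdot 16 + 13\right)} - 207631 = \frac{4 \left(29 + 9 \left(336 + 13\right)\right)}{3 + \left(336 + 13\right)} - 207631 = \frac{4 \left(29 + 9 \cdot 349\right)}{3 + 349} - 207631 = \frac{4 \left(29 + 3141\right)}{352} - 207631 = 4 \cdot \frac{1}{352} \cdot 3170 - 207631 = \frac{1585}{44} - 207631 = - \frac{9134179}{44}$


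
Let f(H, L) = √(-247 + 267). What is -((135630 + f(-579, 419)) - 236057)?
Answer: 100427 - 2*√5 ≈ 1.0042e+5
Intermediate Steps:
f(H, L) = 2*√5 (f(H, L) = √20 = 2*√5)
-((135630 + f(-579, 419)) - 236057) = -((135630 + 2*√5) - 236057) = -(-100427 + 2*√5) = 100427 - 2*√5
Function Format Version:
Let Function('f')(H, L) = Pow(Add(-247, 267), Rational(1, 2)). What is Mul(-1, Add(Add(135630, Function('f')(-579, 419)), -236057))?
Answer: Add(100427, Mul(-2, Pow(5, Rational(1, 2)))) ≈ 1.0042e+5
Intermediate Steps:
Function('f')(H, L) = Mul(2, Pow(5, Rational(1, 2))) (Function('f')(H, L) = Pow(20, Rational(1, 2)) = Mul(2, Pow(5, Rational(1, 2))))
Mul(-1, Add(Add(135630, Function('f')(-579, 419)), -236057)) = Mul(-1, Add(Add(135630, Mul(2, Pow(5, Rational(1, 2)))), -236057)) = Mul(-1, Add(-100427, Mul(2, Pow(5, Rational(1, 2))))) = Add(100427, Mul(-2, Pow(5, Rational(1, 2))))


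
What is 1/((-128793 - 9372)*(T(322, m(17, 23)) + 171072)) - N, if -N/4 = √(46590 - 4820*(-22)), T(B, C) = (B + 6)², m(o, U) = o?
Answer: -1/38500506240 + 4*√152630 ≈ 1562.7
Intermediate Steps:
T(B, C) = (6 + B)²
N = -4*√152630 (N = -4*√(46590 - 4820*(-22)) = -4*√(46590 + 106040) = -4*√152630 ≈ -1562.7)
1/((-128793 - 9372)*(T(322, m(17, 23)) + 171072)) - N = 1/((-128793 - 9372)*((6 + 322)² + 171072)) - (-4)*√152630 = 1/(-138165*(328² + 171072)) + 4*√152630 = 1/(-138165*(107584 + 171072)) + 4*√152630 = 1/(-138165*278656) + 4*√152630 = 1/(-38500506240) + 4*√152630 = -1/38500506240 + 4*√152630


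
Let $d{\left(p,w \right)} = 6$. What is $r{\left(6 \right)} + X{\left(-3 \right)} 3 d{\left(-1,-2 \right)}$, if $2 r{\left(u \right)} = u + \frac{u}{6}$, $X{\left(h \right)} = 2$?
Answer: $\frac{79}{2} \approx 39.5$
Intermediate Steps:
$r{\left(u \right)} = \frac{7 u}{12}$ ($r{\left(u \right)} = \frac{u + \frac{u}{6}}{2} = \frac{\frac{7}{6} u}{2} = \frac{7 u}{12}$)
$r{\left(6 \right)} + X{\left(-3 \right)} 3 d{\left(-1,-2 \right)} = \frac{7}{12} \cdot 6 + 2 \cdot 3 \cdot 6 = \frac{7}{2} + 6 \cdot 6 = \frac{7}{2} + 36 = \frac{79}{2}$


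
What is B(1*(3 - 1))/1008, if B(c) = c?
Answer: 1/504 ≈ 0.0019841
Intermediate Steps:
B(1*(3 - 1))/1008 = (1*(3 - 1))/1008 = (1*2)*(1/1008) = 2*(1/1008) = 1/504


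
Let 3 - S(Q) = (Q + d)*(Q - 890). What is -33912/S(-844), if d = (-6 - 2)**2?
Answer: 11304/450839 ≈ 0.025073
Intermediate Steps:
d = 64 (d = (-8)**2 = 64)
S(Q) = 3 - (-890 + Q)*(64 + Q) (S(Q) = 3 - (Q + 64)*(Q - 890) = 3 - (64 + Q)*(-890 + Q) = 3 - (-890 + Q)*(64 + Q))
-33912/S(-844) = -33912/(56963 - 1*(-844)**2 + 826*(-844)) = -33912/(56963 - 1*712336 - 697144) = -33912/(56963 - 712336 - 697144) = -33912/(-1352517) = -33912*(-1/1352517) = 11304/450839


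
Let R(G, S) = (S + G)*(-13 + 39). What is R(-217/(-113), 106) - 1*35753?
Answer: -3723019/113 ≈ -32947.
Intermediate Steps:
R(G, S) = 26*G + 26*S (R(G, S) = (G + S)*26 = 26*G + 26*S)
R(-217/(-113), 106) - 1*35753 = (26*(-217/(-113)) + 26*106) - 1*35753 = (26*(-217*(-1/113)) + 2756) - 35753 = (26*(217/113) + 2756) - 35753 = (5642/113 + 2756) - 35753 = 317070/113 - 35753 = -3723019/113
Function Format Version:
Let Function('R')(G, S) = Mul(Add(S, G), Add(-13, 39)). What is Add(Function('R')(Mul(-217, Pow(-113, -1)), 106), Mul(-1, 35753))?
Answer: Rational(-3723019, 113) ≈ -32947.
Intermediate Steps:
Function('R')(G, S) = Add(Mul(26, G), Mul(26, S)) (Function('R')(G, S) = Mul(Add(G, S), 26) = Add(Mul(26, G), Mul(26, S)))
Add(Function('R')(Mul(-217, Pow(-113, -1)), 106), Mul(-1, 35753)) = Add(Add(Mul(26, Mul(-217, Pow(-113, -1))), Mul(26, 106)), Mul(-1, 35753)) = Add(Add(Mul(26, Mul(-217, Rational(-1, 113))), 2756), -35753) = Add(Add(Mul(26, Rational(217, 113)), 2756), -35753) = Add(Add(Rational(5642, 113), 2756), -35753) = Add(Rational(317070, 113), -35753) = Rational(-3723019, 113)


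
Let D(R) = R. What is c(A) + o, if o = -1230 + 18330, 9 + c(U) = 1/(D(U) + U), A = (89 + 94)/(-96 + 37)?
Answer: 6255247/366 ≈ 17091.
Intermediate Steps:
A = -183/59 (A = 183/(-59) = 183*(-1/59) = -183/59 ≈ -3.1017)
c(U) = -9 + 1/(2*U) (c(U) = -9 + 1/(U + U) = -9 + 1/(2*U))
o = 17100
c(A) + o = (-9 + 1/(2*(-183/59))) + 17100 = (-9 + (1/2)*(-59/183)) + 17100 = (-9 - 59/366) + 17100 = -3353/366 + 17100 = 6255247/366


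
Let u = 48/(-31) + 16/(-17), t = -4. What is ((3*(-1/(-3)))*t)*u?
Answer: 5248/527 ≈ 9.9583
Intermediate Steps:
u = -1312/527 (u = 48*(-1/31) + 16*(-1/17) = -48/31 - 16/17 = -1312/527 ≈ -2.4896)
((3*(-1/(-3)))*t)*u = ((3*(-1/(-3)))*(-4))*(-1312/527) = ((3*(-1*(-1/3)))*(-4))*(-1312/527) = ((3*(1/3))*(-4))*(-1312/527) = (1*(-4))*(-1312/527) = -4*(-1312/527) = 5248/527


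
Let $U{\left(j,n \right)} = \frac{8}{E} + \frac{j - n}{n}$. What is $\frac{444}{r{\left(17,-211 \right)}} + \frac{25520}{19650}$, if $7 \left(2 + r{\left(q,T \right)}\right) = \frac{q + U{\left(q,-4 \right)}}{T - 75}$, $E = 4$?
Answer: $- \frac{210474136}{956955} \approx -219.94$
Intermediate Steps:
$U{\left(j,n \right)} = 2 + \frac{j - n}{n}$ ($U{\left(j,n \right)} = \frac{8}{4} + \frac{j - n}{n} = 8 \cdot \frac{1}{4} + \frac{j - n}{n} = 2 + \frac{j - n}{n}$)
$r{\left(q,T \right)} = -2 + \frac{1 + \frac{3 q}{4}}{7 \left(-75 + T\right)}$ ($r{\left(q,T \right)} = -2 + \frac{\left(q + \frac{q - 4}{-4}\right) \frac{1}{T - 75}}{7} = -2 + \frac{\left(q - \frac{-4 + q}{4}\right) \frac{1}{-75 + T}}{7} = -2 + \frac{\left(q - \left(-1 + \frac{q}{4}\right)\right) \frac{1}{-75 + T}}{7} = -2 + \frac{\left(1 + \frac{3 q}{4}\right) \frac{1}{-75 + T}}{7} = -2 + \frac{\frac{1}{-75 + T} \left(1 + \frac{3 q}{4}\right)}{7} = -2 + \frac{1 + \frac{3 q}{4}}{7 \left(-75 + T\right)}$)
$\frac{444}{r{\left(17,-211 \right)}} + \frac{25520}{19650} = \frac{444}{\frac{1}{28} \frac{1}{-75 - 211} \left(4204 - -11816 + 3 \cdot 17\right)} + \frac{25520}{19650} = \frac{444}{\frac{1}{28} \frac{1}{-286} \left(4204 + 11816 + 51\right)} + 25520 \cdot \frac{1}{19650} = \frac{444}{\frac{1}{28} \left(- \frac{1}{286}\right) 16071} + \frac{2552}{1965} = \frac{444}{- \frac{1461}{728}} + \frac{2552}{1965} = 444 \left(- \frac{728}{1461}\right) + \frac{2552}{1965} = - \frac{107744}{487} + \frac{2552}{1965} = - \frac{210474136}{956955}$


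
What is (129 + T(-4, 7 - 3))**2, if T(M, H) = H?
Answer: 17689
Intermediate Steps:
(129 + T(-4, 7 - 3))**2 = (129 + (7 - 3))**2 = (129 + 4)**2 = 133**2 = 17689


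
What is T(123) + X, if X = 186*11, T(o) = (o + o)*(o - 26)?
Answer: 25908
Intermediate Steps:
T(o) = 2*o*(-26 + o) (T(o) = (2*o)*(-26 + o) = 2*o*(-26 + o))
X = 2046
T(123) + X = 2*123*(-26 + 123) + 2046 = 2*123*97 + 2046 = 23862 + 2046 = 25908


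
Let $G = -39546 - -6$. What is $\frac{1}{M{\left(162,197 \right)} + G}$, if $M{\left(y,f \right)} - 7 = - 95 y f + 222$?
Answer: $- \frac{1}{3071141} \approx -3.2561 \cdot 10^{-7}$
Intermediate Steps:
$M{\left(y,f \right)} = 229 - 95 f y$ ($M{\left(y,f \right)} = 7 + \left(- 95 y f + 222\right) = 7 - \left(-222 + 95 f y\right) = 229 - 95 f y$)
$G = -39540$ ($G = -39546 + 6 = -39540$)
$\frac{1}{M{\left(162,197 \right)} + G} = \frac{1}{\left(229 - 18715 \cdot 162\right) - 39540} = \frac{1}{\left(229 - 3031830\right) - 39540} = \frac{1}{-3031601 - 39540} = \frac{1}{-3071141} = - \frac{1}{3071141}$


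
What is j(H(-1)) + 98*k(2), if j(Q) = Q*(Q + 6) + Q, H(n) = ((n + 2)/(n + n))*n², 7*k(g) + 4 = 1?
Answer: -181/4 ≈ -45.250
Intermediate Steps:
k(g) = -3/7 (k(g) = -4/7 + (⅐)*1 = -4/7 + ⅐ = -3/7)
H(n) = n*(2 + n)/2 (H(n) = ((2 + n)/((2*n)))*n² = ((2 + n)*(1/(2*n)))*n² = ((2 + n)/(2*n))*n² = n*(2 + n)/2)
j(Q) = Q + Q*(6 + Q) (j(Q) = Q*(6 + Q) + Q = Q + Q*(6 + Q))
j(H(-1)) + 98*k(2) = ((½)*(-1)*(2 - 1))*(7 + (½)*(-1)*(2 - 1)) + 98*(-3/7) = ((½)*(-1)*1)*(7 + (½)*(-1)*1) - 42 = -(7 - ½)/2 - 42 = -½*13/2 - 42 = -13/4 - 42 = -181/4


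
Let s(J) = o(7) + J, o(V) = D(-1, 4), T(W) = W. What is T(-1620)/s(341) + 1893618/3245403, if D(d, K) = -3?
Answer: -769584996/182824369 ≈ -4.2094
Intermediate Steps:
o(V) = -3
s(J) = -3 + J
T(-1620)/s(341) + 1893618/3245403 = -1620/(-3 + 341) + 1893618/3245403 = -1620/338 + 1893618*(1/3245403) = -1620*1/338 + 631206/1081801 = -810/169 + 631206/1081801 = -769584996/182824369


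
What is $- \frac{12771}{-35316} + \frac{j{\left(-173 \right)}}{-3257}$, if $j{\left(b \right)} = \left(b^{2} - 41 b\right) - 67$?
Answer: $- \frac{46796579}{4260156} \approx -10.985$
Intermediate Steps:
$j{\left(b \right)} = -67 + b^{2} - 41 b$
$- \frac{12771}{-35316} + \frac{j{\left(-173 \right)}}{-3257} = - \frac{12771}{-35316} + \frac{-67 + \left(-173\right)^{2} - -7093}{-3257} = \left(-12771\right) \left(- \frac{1}{35316}\right) + \left(-67 + 29929 + 7093\right) \left(- \frac{1}{3257}\right) = \frac{473}{1308} + 36955 \left(- \frac{1}{3257}\right) = \frac{473}{1308} - \frac{36955}{3257} = - \frac{46796579}{4260156}$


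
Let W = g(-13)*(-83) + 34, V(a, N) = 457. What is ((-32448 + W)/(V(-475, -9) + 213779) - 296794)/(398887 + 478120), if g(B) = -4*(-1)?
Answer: -31791996065/93943235826 ≈ -0.33842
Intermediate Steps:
g(B) = 4
W = -298 (W = 4*(-83) + 34 = -332 + 34 = -298)
((-32448 + W)/(V(-475, -9) + 213779) - 296794)/(398887 + 478120) = ((-32448 - 298)/(457 + 213779) - 296794)/(398887 + 478120) = (-32746/214236 - 296794)/877007 = (-32746*1/214236 - 296794)*(1/877007) = (-16373/107118 - 296794)*(1/877007) = -31791996065/107118*1/877007 = -31791996065/93943235826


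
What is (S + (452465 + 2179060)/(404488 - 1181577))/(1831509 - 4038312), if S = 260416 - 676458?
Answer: 323304293263/1714882336467 ≈ 0.18853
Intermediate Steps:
S = -416042
(S + (452465 + 2179060)/(404488 - 1181577))/(1831509 - 4038312) = (-416042 + (452465 + 2179060)/(404488 - 1181577))/(1831509 - 4038312) = (-416042 + 2631525/(-777089))/(-2206803) = (-416042 + 2631525*(-1/777089))*(-1/2206803) = (-416042 - 2631525/777089)*(-1/2206803) = -323304293263/777089*(-1/2206803) = 323304293263/1714882336467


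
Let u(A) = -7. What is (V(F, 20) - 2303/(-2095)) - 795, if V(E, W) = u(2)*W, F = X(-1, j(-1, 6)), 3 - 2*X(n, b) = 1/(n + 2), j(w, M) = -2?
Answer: -1956522/2095 ≈ -933.90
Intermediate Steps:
X(n, b) = 3/2 - 1/(2*(2 + n)) (X(n, b) = 3/2 - 1/(2*(n + 2)) = 3/2 - 1/(2*(2 + n)))
F = 1 (F = (5 + 3*(-1))/(2*(2 - 1)) = (½)*(5 - 3)/1 = (½)*1*2 = 1)
V(E, W) = -7*W
(V(F, 20) - 2303/(-2095)) - 795 = (-7*20 - 2303/(-2095)) - 795 = (-140 - 2303*(-1/2095)) - 795 = (-140 + 2303/2095) - 795 = -290997/2095 - 795 = -1956522/2095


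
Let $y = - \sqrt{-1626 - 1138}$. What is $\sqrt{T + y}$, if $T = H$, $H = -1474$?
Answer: $\sqrt{-1474 - 2 i \sqrt{691}} \approx 0.6846 - 38.399 i$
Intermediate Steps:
$T = -1474$
$y = - 2 i \sqrt{691}$ ($y = - \sqrt{-2764} = - 2 i \sqrt{691} \approx - 52.574 i$)
$\sqrt{T + y} = \sqrt{-1474 - 2 i \sqrt{691}}$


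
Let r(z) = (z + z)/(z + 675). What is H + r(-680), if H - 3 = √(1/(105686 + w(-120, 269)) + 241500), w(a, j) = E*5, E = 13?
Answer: 275 + 29*√3211368218011/105751 ≈ 766.43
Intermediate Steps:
w(a, j) = 65 (w(a, j) = 13*5 = 65)
r(z) = 2*z/(675 + z) (r(z) = (2*z)/(675 + z) = 2*z/(675 + z))
H = 3 + 29*√3211368218011/105751 (H = 3 + √(1/(105686 + 65) + 241500) = 3 + √(1/105751 + 241500) = 3 + √(25538866501/105751) = 3 + 29*√3211368218011/105751 ≈ 494.43)
H + r(-680) = (3 + 29*√3211368218011/105751) + 2*(-680)/(675 - 680) = (3 + 29*√3211368218011/105751) + 2*(-680)/(-5) = (3 + 29*√3211368218011/105751) + 2*(-680)*(-⅕) = (3 + 29*√3211368218011/105751) + 272 = 275 + 29*√3211368218011/105751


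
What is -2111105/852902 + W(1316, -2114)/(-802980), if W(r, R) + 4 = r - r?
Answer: -423792920323/171215811990 ≈ -2.4752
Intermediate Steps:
W(r, R) = -4 (W(r, R) = -4 + (r - r) = -4 + 0 = -4)
-2111105/852902 + W(1316, -2114)/(-802980) = -2111105/852902 - 4/(-802980) = -2111105*1/852902 - 4*(-1/802980) = -2111105/852902 + 1/200745 = -423792920323/171215811990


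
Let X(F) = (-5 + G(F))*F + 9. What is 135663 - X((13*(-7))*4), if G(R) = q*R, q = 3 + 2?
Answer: -528646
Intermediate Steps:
q = 5
G(R) = 5*R
X(F) = 9 + F*(-5 + 5*F) (X(F) = (-5 + 5*F)*F + 9 = F*(-5 + 5*F) + 9 = 9 + F*(-5 + 5*F))
135663 - X((13*(-7))*4) = 135663 - (9 - 5*13*(-7)*4 + 5*((13*(-7))*4)²) = 135663 - (9 - (-455)*4 + 5*(-91*4)²) = 135663 - (9 - 5*(-364) + 5*(-364)²) = 135663 - (9 + 1820 + 5*132496) = 135663 - (9 + 1820 + 662480) = 135663 - 1*664309 = 135663 - 664309 = -528646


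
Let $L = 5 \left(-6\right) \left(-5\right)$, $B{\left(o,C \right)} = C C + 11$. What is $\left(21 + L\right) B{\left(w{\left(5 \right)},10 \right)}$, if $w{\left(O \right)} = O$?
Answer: $18981$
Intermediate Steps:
$B{\left(o,C \right)} = 11 + C^{2}$ ($B{\left(o,C \right)} = C^{2} + 11 = 11 + C^{2}$)
$L = 150$ ($L = \left(-30\right) \left(-5\right) = 150$)
$\left(21 + L\right) B{\left(w{\left(5 \right)},10 \right)} = \left(21 + 150\right) \left(11 + 10^{2}\right) = 171 \left(11 + 100\right) = 171 \cdot 111 = 18981$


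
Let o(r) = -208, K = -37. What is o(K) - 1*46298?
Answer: -46506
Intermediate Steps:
o(K) - 1*46298 = -208 - 1*46298 = -208 - 46298 = -46506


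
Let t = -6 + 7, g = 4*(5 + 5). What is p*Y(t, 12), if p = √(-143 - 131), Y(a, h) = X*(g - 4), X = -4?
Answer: -144*I*√274 ≈ -2383.6*I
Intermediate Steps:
g = 40 (g = 4*10 = 40)
t = 1
Y(a, h) = -144 (Y(a, h) = -4*(40 - 4) = -4*36 = -144)
p = I*√274 (p = √(-274) = I*√274 ≈ 16.553*I)
p*Y(t, 12) = (I*√274)*(-144) = -144*I*√274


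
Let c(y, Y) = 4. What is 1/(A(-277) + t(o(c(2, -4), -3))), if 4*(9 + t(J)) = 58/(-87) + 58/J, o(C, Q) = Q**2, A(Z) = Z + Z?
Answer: -9/5054 ≈ -0.0017808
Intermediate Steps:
A(Z) = 2*Z
t(J) = -55/6 + 29/(2*J) (t(J) = -9 + (58/(-87) + 58/J)/4 = -9 + (58*(-1/87) + 58/J)/4 = -9 + (-2/3 + 58/J)/4 = -9 + (-1/6 + 29/(2*J)) = -55/6 + 29/(2*J))
1/(A(-277) + t(o(c(2, -4), -3))) = 1/(2*(-277) + (87 - 55*(-3)**2)/(6*((-3)**2))) = 1/(-554 + (1/6)*(87 - 55*9)/9) = 1/(-554 + (1/6)*(1/9)*(87 - 495)) = 1/(-554 + (1/6)*(1/9)*(-408)) = 1/(-554 - 68/9) = 1/(-5054/9) = -9/5054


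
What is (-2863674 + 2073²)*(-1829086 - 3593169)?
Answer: -7773642992025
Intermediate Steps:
(-2863674 + 2073²)*(-1829086 - 3593169) = (-2863674 + 4297329)*(-5422255) = 1433655*(-5422255) = -7773642992025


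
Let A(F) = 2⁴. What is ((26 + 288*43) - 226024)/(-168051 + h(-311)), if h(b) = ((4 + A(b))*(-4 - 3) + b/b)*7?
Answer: 106807/84512 ≈ 1.2638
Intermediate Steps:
A(F) = 16
h(b) = -973 (h(b) = ((4 + 16)*(-4 - 3) + b/b)*7 = (20*(-7) + 1)*7 = (-140 + 1)*7 = -139*7 = -973)
((26 + 288*43) - 226024)/(-168051 + h(-311)) = ((26 + 288*43) - 226024)/(-168051 - 973) = ((26 + 12384) - 226024)/(-169024) = (12410 - 226024)*(-1/169024) = -213614*(-1/169024) = 106807/84512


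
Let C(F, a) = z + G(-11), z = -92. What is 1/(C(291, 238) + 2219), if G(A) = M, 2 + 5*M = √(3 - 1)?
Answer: 53165/113060687 - 5*√2/113060687 ≈ 0.00047017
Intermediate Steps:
M = -⅖ + √2/5 (M = -⅖ + √(3 - 1)/5 = -⅖ + √2/5 ≈ -0.11716)
G(A) = -⅖ + √2/5
C(F, a) = -462/5 + √2/5 (C(F, a) = -92 + (-⅖ + √2/5) = -462/5 + √2/5)
1/(C(291, 238) + 2219) = 1/((-462/5 + √2/5) + 2219) = 1/(10633/5 + √2/5)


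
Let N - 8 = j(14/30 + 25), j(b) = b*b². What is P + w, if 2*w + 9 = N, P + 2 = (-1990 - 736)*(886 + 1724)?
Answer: -47969578907/6750 ≈ -7.1066e+6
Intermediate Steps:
j(b) = b³
N = 55769968/3375 (N = 8 + (14/30 + 25)³ = 8 + (14*(1/30) + 25)³ = 8 + (7/15 + 25)³ = 8 + (382/15)³ = 8 + 55742968/3375 = 55769968/3375 ≈ 16524.)
P = -7114862 (P = -2 + (-1990 - 736)*(886 + 1724) = -2 - 2726*2610 = -2 - 7114860 = -7114862)
w = 55739593/6750 (w = -9/2 + (½)*(55769968/3375) = -9/2 + 27884984/3375 = 55739593/6750 ≈ 8257.7)
P + w = -7114862 + 55739593/6750 = -47969578907/6750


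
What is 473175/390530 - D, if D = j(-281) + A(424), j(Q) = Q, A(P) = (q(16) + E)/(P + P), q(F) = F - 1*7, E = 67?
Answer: 2335754619/8279236 ≈ 282.12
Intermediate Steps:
q(F) = -7 + F (q(F) = F - 7 = -7 + F)
A(P) = 38/P (A(P) = ((-7 + 16) + 67)/(P + P) = (9 + 67)/((2*P)) = 76*(1/(2*P)) = 38/P)
D = -59553/212 (D = -281 + 38/424 = -281 + 38*(1/424) = -281 + 19/212 = -59553/212 ≈ -280.91)
473175/390530 - D = 473175/390530 - 1*(-59553/212) = 473175*(1/390530) + 59553/212 = 94635/78106 + 59553/212 = 2335754619/8279236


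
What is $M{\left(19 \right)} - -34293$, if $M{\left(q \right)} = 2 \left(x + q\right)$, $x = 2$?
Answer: $34335$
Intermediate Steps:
$M{\left(q \right)} = 4 + 2 q$ ($M{\left(q \right)} = 2 \left(2 + q\right) = 4 + 2 q$)
$M{\left(19 \right)} - -34293 = \left(4 + 2 \cdot 19\right) - -34293 = \left(4 + 38\right) + 34293 = 42 + 34293 = 34335$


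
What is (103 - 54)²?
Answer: 2401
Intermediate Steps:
(103 - 54)² = 49² = 2401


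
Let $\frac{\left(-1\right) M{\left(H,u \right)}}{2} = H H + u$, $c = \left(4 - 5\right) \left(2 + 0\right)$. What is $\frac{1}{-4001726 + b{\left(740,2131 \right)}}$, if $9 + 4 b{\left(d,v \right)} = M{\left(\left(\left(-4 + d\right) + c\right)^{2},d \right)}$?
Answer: $- \frac{4}{580532063465} \approx -6.8902 \cdot 10^{-12}$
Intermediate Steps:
$c = -2$ ($c = \left(-1\right) 2 = -2$)
$M{\left(H,u \right)} = - 2 u - 2 H^{2}$ ($M{\left(H,u \right)} = - 2 \left(H H + u\right) = - 2 \left(H^{2} + u\right) = - 2 \left(u + H^{2}\right) = - 2 u - 2 H^{2}$)
$b{\left(d,v \right)} = - \frac{9}{4} - \frac{d}{2} - \frac{\left(-6 + d\right)^{4}}{2}$ ($b{\left(d,v \right)} = - \frac{9}{4} + \frac{- 2 d - 2 \left(\left(\left(-4 + d\right) - 2\right)^{2}\right)^{2}}{4} = - \frac{9}{4} + \frac{- 2 d - 2 \left(\left(-6 + d\right)^{2}\right)^{2}}{4} = - \frac{9}{4} + \frac{- 2 d - 2 \left(-6 + d\right)^{4}}{4} = - \frac{9}{4} - \left(\frac{d}{2} + \frac{\left(-6 + d\right)^{4}}{2}\right) = - \frac{9}{4} - \frac{d}{2} - \frac{\left(-6 + d\right)^{4}}{2}$)
$\frac{1}{-4001726 + b{\left(740,2131 \right)}} = \frac{1}{-4001726 - \left(\frac{1489}{4} + \frac{\left(-6 + 740\right)^{4}}{2}\right)} = \frac{1}{-4001726 - \left(\frac{1489}{4} + 145129013768\right)} = \frac{1}{-4001726 - \frac{580516056561}{4}} = \frac{1}{- \frac{580532063465}{4}} = - \frac{4}{580532063465}$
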